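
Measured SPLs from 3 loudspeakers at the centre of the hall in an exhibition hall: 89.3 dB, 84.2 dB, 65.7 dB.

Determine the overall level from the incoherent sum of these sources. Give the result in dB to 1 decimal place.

Sum in the linear (power) domain: Σ 10^(Lᵢ/10) = 10^(89.3/10) + 10^(84.2/10) + 10^(65.7/10) = 1.118e+09.
Combined level = 10 log₁₀(1.118e+09) = 90.5 dB.

90.5 dB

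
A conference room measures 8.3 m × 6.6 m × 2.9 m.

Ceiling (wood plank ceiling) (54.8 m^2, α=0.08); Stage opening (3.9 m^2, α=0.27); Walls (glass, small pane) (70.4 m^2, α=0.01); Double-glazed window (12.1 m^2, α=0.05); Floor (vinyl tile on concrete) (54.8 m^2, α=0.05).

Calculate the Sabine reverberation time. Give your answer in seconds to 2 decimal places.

Summing Sᵢαᵢ: 4.384 + 1.053 + 0.704 + 0.605 + 2.740 → A = 9.486 sabins.
Volume V = 8.3 × 6.6 × 2.9 = 158.862 m³.
T = 0.161 V/A = 0.161·158.862/9.486 = 2.70 s.

2.70 seconds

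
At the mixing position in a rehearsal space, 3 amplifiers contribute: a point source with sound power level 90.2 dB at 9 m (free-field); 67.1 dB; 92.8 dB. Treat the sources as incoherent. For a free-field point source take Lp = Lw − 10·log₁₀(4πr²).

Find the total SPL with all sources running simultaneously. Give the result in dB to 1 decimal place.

92.8 dB

Source at 9 m: Lp = 90.2 − 10·log₁₀(4π·9²) = 90.2 − 10·log₁₀(1017.876) = 60.1 dB.
Converting to relative power and adding: 10^(60.1/10) + 10^(67.1/10) + 10^(92.8/10) = 1.912e+09.
Combined level = 10 log₁₀(1.912e+09) = 92.8 dB.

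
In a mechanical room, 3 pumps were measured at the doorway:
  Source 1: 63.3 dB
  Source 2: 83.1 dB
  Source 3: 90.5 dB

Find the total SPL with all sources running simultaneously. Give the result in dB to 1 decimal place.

91.2 dB

Σ 10^(Lᵢ/10) = 1.328e+09.
Combined level = 10 log₁₀(1.328e+09) = 91.2 dB.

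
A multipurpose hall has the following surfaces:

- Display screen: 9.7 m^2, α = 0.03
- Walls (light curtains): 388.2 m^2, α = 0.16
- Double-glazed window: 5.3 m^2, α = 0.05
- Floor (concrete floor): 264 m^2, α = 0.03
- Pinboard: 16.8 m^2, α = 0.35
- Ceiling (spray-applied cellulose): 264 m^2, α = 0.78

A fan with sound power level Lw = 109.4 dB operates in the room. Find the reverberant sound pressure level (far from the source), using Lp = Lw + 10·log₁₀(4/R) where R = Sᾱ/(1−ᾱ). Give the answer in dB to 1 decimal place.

A = 282.388 sabins; S = 948.0 m^2.
ᾱ = 0.2979, so room constant R = A/(1−ᾱ) = 402.205 m^2.
Lp = Lw + 10 log₁₀(4/R) = 109.4 -20.02 = 89.4 dB.

89.4 dB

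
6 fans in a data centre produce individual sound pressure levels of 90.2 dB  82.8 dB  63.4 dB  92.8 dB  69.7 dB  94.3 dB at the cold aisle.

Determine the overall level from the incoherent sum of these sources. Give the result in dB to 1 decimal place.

97.7 dB

Σ 10^(Lᵢ/10) = 5.846e+09.
L_total = 10·log₁₀(5.846e+09) = 97.7 dB.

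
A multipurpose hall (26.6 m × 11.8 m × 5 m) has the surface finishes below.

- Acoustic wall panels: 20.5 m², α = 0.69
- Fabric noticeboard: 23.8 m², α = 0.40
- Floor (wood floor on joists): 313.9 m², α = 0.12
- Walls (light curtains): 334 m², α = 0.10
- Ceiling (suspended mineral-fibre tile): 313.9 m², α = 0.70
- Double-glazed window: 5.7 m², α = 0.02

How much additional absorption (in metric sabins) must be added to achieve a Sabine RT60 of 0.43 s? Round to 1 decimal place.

Total absorption A₁ = 20.5·0.69 + 23.8·0.40 + 313.9·0.12 + 334·0.10 + 313.9·0.70 + 5.7·0.02
  = 14.145 + 9.520 + 37.668 + 33.400 + 219.730 + 0.114 = 314.577 m² sabins.
Target A₂ = 0.161·1569.4/0.43 = 587.613 sabins (V = 1569.4 m³).
Additional absorption ΔA = 587.613 − 314.577 = 273.0 sabins.

273.0 sabins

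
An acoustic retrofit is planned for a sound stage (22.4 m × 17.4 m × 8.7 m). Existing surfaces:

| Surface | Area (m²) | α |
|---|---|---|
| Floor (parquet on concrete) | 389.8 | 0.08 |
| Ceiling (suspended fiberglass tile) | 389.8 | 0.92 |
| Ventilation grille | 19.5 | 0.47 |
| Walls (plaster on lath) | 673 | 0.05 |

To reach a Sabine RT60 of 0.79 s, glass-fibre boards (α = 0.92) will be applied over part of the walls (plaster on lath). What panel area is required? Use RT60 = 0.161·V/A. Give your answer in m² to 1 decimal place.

Total absorption A₁ = 389.8·0.08 + 389.8·0.92 + 19.5·0.47 + 673·0.05
  = 31.184 + 358.616 + 9.165 + 33.650 = 432.615 m² sabins.
V = 3390.912 m³. Target absorption A₂ = 0.161 × 3390.912 / 0.79 = 691.059 sabins.
Absorption to add: 691.059 − 432.615 = 258.444 sabins.
Each m² of panel replacing the walls (plaster on lath) adds (0.92 − 0.05) = 0.87 sabins.
Area = ΔA/Δα = 258.444/0.87 = 297.1 m².

297.1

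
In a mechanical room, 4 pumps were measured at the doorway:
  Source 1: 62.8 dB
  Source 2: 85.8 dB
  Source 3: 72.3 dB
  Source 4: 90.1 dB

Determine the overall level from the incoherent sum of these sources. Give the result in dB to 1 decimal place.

Sum in the linear (power) domain: Σ 10^(Lᵢ/10) = 10^(62.8/10) + 10^(85.8/10) + 10^(72.3/10) + 10^(90.1/10) = 1.422e+09.
Combined level = 10 log₁₀(1.422e+09) = 91.5 dB.

91.5 dB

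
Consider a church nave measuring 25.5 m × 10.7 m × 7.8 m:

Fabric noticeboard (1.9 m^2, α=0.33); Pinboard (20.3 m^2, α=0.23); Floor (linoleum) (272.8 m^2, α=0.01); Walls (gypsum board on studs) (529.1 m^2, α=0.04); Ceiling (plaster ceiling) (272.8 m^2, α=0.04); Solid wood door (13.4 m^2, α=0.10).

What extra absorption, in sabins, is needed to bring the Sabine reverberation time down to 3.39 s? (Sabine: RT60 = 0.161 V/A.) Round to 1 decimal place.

Summing Sᵢαᵢ: 0.627 + 4.669 + 2.728 + 21.164 + 10.912 + 1.340 → A₁ = 41.440 sabins.
V = 2128.23 m³. Required absorption A₂ = 0.161 × 2128.23 / 3.39 = 101.075 sabins.
Shortfall: 101.075 − 41.440 = 59.6 sabins.

59.6 sabins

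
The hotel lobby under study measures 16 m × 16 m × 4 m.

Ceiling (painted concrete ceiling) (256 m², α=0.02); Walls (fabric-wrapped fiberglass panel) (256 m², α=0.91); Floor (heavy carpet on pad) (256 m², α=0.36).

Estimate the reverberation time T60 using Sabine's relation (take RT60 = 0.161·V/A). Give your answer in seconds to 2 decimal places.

0.50 seconds

Equivalent absorption area: A = 256×0.02 + 256×0.91 + 256×0.36 = 330.240 m².
Room volume: 1024 m³.
T = 0.161 V/A = 0.161·1024/330.240 = 0.50 s.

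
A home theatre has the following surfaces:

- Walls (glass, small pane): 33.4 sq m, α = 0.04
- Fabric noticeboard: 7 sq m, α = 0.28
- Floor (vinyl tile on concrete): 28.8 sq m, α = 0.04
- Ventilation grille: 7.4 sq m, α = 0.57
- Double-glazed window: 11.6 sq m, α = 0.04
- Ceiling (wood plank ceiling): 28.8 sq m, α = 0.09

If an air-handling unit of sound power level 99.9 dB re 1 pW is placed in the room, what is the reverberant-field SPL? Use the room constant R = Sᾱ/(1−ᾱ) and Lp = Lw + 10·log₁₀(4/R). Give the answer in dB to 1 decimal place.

Σ(Sᵢαᵢ) = 33.4×0.04 + 7×0.28 + 28.8×0.04 + 7.4×0.57 + 11.6×0.04 + 28.8×0.09 = 11.722; total area S = 117.0 sq m.
ᾱ = 0.1002, so room constant R = A/(1−ᾱ) = 13.027 sq m.
Lp = Lw + 10 log₁₀(4/R) = 99.9 -5.13 = 94.8 dB.

94.8 dB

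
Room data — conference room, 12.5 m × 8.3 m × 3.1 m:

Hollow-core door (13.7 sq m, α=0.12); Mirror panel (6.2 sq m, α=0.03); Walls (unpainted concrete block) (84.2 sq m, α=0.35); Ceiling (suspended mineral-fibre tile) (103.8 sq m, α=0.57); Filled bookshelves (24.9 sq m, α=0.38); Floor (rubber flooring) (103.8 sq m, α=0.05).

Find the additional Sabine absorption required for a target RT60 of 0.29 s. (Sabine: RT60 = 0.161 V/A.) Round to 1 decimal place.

Summing Sᵢαᵢ: 1.644 + 0.186 + 29.470 + 59.166 + 9.462 + 5.190 → A₁ = 105.118 sabins.
Target A₂ = 0.161·321.625/0.29 = 178.557 sabins (V = 321.625 m³).
Shortfall: 178.557 − 105.118 = 73.4 sabins.

73.4 sabins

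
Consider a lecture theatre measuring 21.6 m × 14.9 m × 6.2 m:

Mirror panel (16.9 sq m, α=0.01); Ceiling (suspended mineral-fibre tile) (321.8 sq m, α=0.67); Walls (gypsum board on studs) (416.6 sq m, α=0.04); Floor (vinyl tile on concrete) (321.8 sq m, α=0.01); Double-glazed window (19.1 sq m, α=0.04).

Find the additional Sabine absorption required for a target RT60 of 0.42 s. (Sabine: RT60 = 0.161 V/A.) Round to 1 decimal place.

Equivalent absorption area: A₁ = 16.9·0.01 + 321.8·0.67 + 416.6·0.04 + 321.8·0.01 + 19.1·0.04 = 236.421 sq m.
For T = 0.42 s, need A₂ = 0.161·V/T = 0.161·1995.408/0.42 = 764.906 sabins.
Shortfall: 764.906 − 236.421 = 528.5 sabins.

528.5 sabins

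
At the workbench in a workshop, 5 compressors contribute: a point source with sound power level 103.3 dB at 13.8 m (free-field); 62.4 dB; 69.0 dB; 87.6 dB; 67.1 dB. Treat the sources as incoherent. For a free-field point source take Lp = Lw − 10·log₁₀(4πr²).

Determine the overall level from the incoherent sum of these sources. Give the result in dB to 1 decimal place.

87.8 dB

Source at 13.8 m: Lp = 103.3 − 10·log₁₀(4π·13.8²) = 103.3 − 10·log₁₀(2393.140) = 69.5 dB.
Converting to relative power and adding: 10^(69.5/10) + 10^(62.4/10) + 10^(69.0/10) + 10^(87.6/10) + 10^(67.1/10) = 5.992e+08.
Back to dB: 10·log₁₀ Σ = 87.8 dB.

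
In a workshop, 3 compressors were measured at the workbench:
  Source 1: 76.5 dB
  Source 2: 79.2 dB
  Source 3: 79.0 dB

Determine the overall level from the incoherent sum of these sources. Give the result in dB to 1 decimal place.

83.2 dB

Converting to relative power and adding: 10^(76.5/10) + 10^(79.2/10) + 10^(79.0/10) = 2.073e+08.
Back to dB: 10·log₁₀ Σ = 83.2 dB.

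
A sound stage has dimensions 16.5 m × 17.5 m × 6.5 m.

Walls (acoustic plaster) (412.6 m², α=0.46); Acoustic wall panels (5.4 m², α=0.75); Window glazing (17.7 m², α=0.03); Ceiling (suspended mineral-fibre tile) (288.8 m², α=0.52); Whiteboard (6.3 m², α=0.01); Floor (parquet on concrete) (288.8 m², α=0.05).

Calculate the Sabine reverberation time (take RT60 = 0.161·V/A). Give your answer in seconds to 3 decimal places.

0.842 seconds

Equivalent absorption area: A = 412.6·0.46 + 5.4·0.75 + 17.7·0.03 + 288.8·0.52 + 6.3·0.01 + 288.8·0.05 = 359.056 m².
Volume V = 16.5 × 17.5 × 6.5 = 1876.875 m³.
Sabine: RT60 = 0.161 × 1876.875 / 359.056 = 0.842 s.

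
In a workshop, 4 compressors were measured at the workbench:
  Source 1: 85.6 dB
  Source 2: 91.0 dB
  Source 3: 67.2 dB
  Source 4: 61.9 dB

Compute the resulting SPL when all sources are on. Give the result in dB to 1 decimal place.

92.1 dB

Converting to relative power and adding: 10^(85.6/10) + 10^(91.0/10) + 10^(67.2/10) + 10^(61.9/10) = 1.629e+09.
L_total = 10·log₁₀(1.629e+09) = 92.1 dB.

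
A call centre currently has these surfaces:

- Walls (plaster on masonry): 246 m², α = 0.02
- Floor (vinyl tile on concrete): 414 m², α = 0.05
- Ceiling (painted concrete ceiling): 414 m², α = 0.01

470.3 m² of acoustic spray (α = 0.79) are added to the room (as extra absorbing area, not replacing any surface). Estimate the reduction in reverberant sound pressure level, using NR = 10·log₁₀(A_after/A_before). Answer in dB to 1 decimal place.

A_before = Σ Sᵢαᵢ = 246×0.02 + 414×0.05 + 414×0.01 = 29.760 sabins.
Treatment contributes 470.3·0.79 = 371.537 sabins.
A_after = 29.760 + 371.537 = 401.297 sabins.
Reduction = 10 log₁₀(A_after/A_before) = 10 log₁₀(13.4844) = 11.3 dB.

11.3 dB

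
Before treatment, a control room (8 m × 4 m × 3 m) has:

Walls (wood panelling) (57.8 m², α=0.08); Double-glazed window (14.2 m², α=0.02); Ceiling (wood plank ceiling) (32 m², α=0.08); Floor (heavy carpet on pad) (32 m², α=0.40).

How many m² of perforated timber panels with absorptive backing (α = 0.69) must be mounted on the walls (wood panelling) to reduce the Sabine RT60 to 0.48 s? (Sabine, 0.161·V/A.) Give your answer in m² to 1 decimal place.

Equivalent absorption area: A₁ = 57.8×0.08 + 14.2×0.02 + 32×0.08 + 32×0.40 = 20.268 m².
V = 96 m³. Target absorption A₂ = 0.161 × 96 / 0.48 = 32.200 sabins.
ΔA needed = 32.200 − 20.268 = 11.932 sabins.
Each m² of panel replacing the walls (wood panelling) adds (0.69 − 0.08) = 0.61 sabins.
Panel area = 11.932 / 0.61 = 19.6 m².

19.6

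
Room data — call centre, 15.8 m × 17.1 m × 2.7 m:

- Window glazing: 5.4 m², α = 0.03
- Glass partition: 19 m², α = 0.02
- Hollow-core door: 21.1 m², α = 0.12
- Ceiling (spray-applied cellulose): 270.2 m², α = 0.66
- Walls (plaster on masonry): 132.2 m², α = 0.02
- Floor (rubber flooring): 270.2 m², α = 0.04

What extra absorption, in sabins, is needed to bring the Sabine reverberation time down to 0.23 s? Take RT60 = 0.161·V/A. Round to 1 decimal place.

315.8 sabins

Total absorption A₁ = 5.4*0.03 + 19*0.02 + 21.1*0.12 + 270.2*0.66 + 132.2*0.02 + 270.2*0.04
  = 0.162 + 0.380 + 2.532 + 178.332 + 2.644 + 10.808 = 194.858 m² sabins.
Target A₂ = 0.161·729.486/0.23 = 510.640 sabins (V = 729.486 m³).
Shortfall: 510.640 − 194.858 = 315.8 sabins.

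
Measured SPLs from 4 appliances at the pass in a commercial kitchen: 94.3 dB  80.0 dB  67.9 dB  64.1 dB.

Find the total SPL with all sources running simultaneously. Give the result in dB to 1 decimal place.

Sum in the linear (power) domain: Σ 10^(Lᵢ/10) = 10^(94.3/10) + 10^(80.0/10) + 10^(67.9/10) + 10^(64.1/10) = 2.8e+09.
Combined level = 10 log₁₀(2.8e+09) = 94.5 dB.

94.5 dB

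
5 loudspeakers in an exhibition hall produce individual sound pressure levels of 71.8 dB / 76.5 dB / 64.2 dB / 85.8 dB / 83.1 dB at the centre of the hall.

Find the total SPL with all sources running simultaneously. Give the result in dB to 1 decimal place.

Converting to relative power and adding: 10^(71.8/10) + 10^(76.5/10) + 10^(64.2/10) + 10^(85.8/10) + 10^(83.1/10) = 6.468e+08.
Back to dB: 10·log₁₀ Σ = 88.1 dB.

88.1 dB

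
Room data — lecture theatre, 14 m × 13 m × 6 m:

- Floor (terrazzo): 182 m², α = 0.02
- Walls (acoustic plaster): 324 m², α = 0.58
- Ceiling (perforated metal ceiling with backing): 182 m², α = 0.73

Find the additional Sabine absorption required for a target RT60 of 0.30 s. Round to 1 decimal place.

Total absorption A₁ = 182*0.02 + 324*0.58 + 182*0.73
  = 3.640 + 187.920 + 132.860 = 324.420 m² sabins.
Target A₂ = 0.161·1092/0.30 = 586.040 sabins (V = 1092 m³).
ΔA = A₂ − A₁ = 586.040 − 324.420 = 261.6 sabins.

261.6 sabins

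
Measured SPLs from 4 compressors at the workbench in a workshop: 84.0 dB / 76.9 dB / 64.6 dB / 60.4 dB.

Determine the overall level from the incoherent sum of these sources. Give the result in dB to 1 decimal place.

Converting to relative power and adding: 10^(84.0/10) + 10^(76.9/10) + 10^(64.6/10) + 10^(60.4/10) = 3.041e+08.
Combined level = 10 log₁₀(3.041e+08) = 84.8 dB.

84.8 dB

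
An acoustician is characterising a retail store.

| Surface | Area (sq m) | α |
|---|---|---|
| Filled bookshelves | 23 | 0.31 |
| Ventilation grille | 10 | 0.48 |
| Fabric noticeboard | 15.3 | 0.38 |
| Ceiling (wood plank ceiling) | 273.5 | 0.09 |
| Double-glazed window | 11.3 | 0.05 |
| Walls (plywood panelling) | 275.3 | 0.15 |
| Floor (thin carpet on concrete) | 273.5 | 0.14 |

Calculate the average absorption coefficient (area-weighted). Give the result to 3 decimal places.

0.139

Total surface area S = 881.9 sq m.
Σ(Sᵢαᵢ) = 23·0.31 + 10·0.48 + 15.3·0.38 + 273.5·0.09 + 11.3·0.05 + 275.3·0.15 + 273.5·0.14 = 122.509.
ᾱ = 122.509 / 881.9 = 0.139.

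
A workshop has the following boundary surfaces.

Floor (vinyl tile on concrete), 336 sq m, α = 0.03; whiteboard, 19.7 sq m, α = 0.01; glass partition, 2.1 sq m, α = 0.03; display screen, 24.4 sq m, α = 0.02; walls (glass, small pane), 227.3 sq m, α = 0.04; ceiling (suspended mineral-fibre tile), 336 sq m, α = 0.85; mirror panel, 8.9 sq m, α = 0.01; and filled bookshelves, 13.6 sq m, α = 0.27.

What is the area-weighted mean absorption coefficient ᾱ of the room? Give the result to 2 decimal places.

Total surface area S = 968.0 sq m.
Σ(Sᵢαᵢ) = 336×0.03 + 19.7×0.01 + 2.1×0.03 + 24.4×0.02 + 227.3×0.04 + 336×0.85 + 8.9×0.01 + 13.6×0.27 = 309.281.
ᾱ = A/S = 0.32.

0.32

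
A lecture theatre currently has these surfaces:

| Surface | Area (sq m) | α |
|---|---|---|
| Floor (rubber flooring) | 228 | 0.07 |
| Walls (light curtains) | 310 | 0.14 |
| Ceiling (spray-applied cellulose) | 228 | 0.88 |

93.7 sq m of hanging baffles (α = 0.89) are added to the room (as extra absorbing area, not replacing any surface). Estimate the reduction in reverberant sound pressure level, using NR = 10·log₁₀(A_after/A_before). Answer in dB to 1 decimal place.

1.2 dB

A_before = Σ Sᵢαᵢ = 228·0.07 + 310·0.14 + 228·0.88 = 260.000 sabins.
Added absorption = 93.7 × 0.89 = 83.393 sabins.
A_after = 260.000 + 83.393 = 343.393 sabins.
NR = 10·log₁₀(343.393/260.000) = 1.2 dB.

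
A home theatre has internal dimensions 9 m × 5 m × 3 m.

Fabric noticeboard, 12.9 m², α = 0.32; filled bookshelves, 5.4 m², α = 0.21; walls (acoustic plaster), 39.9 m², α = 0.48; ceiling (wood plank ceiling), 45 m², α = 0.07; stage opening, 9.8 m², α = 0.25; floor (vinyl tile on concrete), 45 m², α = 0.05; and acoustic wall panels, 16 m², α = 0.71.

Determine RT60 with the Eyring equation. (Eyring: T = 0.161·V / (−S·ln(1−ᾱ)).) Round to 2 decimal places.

0.43 seconds

S = Σ Sᵢ = 174.0 m².
Σ(Sᵢαᵢ) = 12.9·0.32 + 5.4·0.21 + 39.9·0.48 + 45·0.07 + 9.8·0.25 + 45·0.05 + 16·0.71 = 43.624.
ᾱ = 43.624 / 174.0 = 0.2507.
−S·ln(1−ᾱ) = −174.0 × ln(1 − 0.2507) = 50.219.
V = 9 × 5 × 3 = 135 m³.
RT60 = 0.161 × 135 / 50.219 = 0.43 s.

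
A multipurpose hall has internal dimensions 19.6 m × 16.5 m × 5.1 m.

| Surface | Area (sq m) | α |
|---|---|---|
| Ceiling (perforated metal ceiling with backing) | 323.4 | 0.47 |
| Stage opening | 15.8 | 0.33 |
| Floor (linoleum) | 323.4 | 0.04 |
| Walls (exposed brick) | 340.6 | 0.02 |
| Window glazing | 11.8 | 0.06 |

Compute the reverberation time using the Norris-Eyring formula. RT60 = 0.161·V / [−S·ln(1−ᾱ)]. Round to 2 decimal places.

1.36 s

S = Σ Sᵢ = 1015.0 sq m.
Absorption A = 323.4×0.47 + 15.8×0.33 + 323.4×0.04 + 340.6×0.02 + 11.8×0.06 = 177.668 sabins.
ᾱ = 177.668 / 1015.0 = 0.1750.
Eyring denominator: −S ln(1−ᾱ) = 195.257.
V = 19.6 × 16.5 × 5.1 = 1649.34 m³.
RT60 = 0.161 × 1649.34 / 195.257 = 1.36 s.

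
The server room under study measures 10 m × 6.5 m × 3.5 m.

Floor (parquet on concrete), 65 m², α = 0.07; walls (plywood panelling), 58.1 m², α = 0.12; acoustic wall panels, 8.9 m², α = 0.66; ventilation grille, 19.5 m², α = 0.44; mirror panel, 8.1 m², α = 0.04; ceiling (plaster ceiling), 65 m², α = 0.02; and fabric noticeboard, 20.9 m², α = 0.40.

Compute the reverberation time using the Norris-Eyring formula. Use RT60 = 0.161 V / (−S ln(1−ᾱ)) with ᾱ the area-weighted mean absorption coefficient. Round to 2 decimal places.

S = Σ Sᵢ = 245.5 m².
Absorption A = 65·0.07 + 58.1·0.12 + 8.9·0.66 + 19.5·0.44 + 8.1·0.04 + 65·0.02 + 20.9·0.40 = 35.960 sabins.
ᾱ = 35.960 / 245.5 = 0.1465.
Eyring denominator: −S ln(1−ᾱ) = 38.890.
V = 10 × 6.5 × 3.5 = 227.5 m³.
RT60 = 0.161 × 227.5 / 38.890 = 0.94 s.

0.94 s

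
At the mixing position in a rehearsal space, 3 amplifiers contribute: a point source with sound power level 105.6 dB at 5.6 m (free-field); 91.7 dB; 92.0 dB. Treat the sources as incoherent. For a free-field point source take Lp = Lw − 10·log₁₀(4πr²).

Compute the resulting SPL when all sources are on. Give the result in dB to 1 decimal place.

Source at 5.6 m: Lp = 105.6 − 10·log₁₀(4π·5.6²) = 105.6 − 10·log₁₀(394.081) = 79.6 dB.
Sum in the linear (power) domain: Σ 10^(Lᵢ/10) = 10^(79.6/10) + 10^(91.7/10) + 10^(92.0/10) = 3.155e+09.
Combined level = 10 log₁₀(3.155e+09) = 95.0 dB.

95.0 dB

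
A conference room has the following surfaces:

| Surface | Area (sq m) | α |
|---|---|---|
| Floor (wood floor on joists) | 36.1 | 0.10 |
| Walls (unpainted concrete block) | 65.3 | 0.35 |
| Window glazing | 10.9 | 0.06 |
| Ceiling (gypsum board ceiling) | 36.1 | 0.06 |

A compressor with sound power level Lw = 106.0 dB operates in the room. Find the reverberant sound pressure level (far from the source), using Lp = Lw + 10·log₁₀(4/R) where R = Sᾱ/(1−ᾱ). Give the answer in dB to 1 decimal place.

A = 29.285 sabins; S = 148.4 sq m.
ᾱ = 29.285/148.4 = 0.1973; R = Sᾱ/(1−ᾱ) = 29.285/(1−0.1973) = 36.483 sq m.
Lp = 106.0 + 10·log₁₀(4/36.483) = 106.0 + (-9.60) = 96.4 dB.

96.4 dB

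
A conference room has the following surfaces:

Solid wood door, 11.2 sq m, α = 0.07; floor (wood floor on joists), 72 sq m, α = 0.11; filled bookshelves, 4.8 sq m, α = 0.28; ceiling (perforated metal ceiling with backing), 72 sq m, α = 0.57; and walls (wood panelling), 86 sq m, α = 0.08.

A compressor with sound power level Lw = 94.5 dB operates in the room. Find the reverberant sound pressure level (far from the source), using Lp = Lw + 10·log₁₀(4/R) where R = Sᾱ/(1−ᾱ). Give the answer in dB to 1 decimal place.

Σ(Sᵢαᵢ) = 11.2×0.07 + 72×0.11 + 4.8×0.28 + 72×0.57 + 86×0.08 = 57.968; total area S = 246.0 sq m.
ᾱ = 57.968/246.0 = 0.2356; R = Sᾱ/(1−ᾱ) = 57.968/(1−0.2356) = 75.835 sq m.
Lp = Lw + 10 log₁₀(4/R) = 94.5 -12.78 = 81.7 dB.

81.7 dB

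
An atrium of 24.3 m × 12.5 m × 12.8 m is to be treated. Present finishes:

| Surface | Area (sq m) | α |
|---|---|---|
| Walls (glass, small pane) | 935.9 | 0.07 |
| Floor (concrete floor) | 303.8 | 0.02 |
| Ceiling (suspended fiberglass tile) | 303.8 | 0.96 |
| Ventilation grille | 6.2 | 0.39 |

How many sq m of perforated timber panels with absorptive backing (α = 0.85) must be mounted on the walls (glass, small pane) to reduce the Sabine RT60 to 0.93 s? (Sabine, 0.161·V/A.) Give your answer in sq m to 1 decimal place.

A₁ = Σ Sᵢαᵢ = 935.9·0.07 + 303.8·0.02 + 303.8·0.96 + 6.2·0.39 = 365.655 sabins.
V = 3888 m³. Target absorption A₂ = 0.161 × 3888 / 0.93 = 673.084 sabins.
Absorption to add: 673.084 − 365.655 = 307.429 sabins.
Net gain per sq m: Δα = 0.85 − 0.07 = 0.78.
Panel area = 307.429 / 0.78 = 394.1 sq m.

394.1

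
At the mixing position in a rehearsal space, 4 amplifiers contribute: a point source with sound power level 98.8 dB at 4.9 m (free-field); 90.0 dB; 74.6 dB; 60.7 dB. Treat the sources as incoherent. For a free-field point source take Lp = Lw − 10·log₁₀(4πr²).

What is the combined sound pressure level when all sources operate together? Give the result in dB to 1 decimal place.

Source at 4.9 m: Lp = 98.8 − 10·log₁₀(4π·4.9²) = 98.8 − 10·log₁₀(301.719) = 74.0 dB.
Sum in the linear (power) domain: Σ 10^(Lᵢ/10) = 10^(74.0/10) + 10^(90.0/10) + 10^(74.6/10) + 10^(60.7/10) = 1.055e+09.
Combined level = 10 log₁₀(1.055e+09) = 90.2 dB.

90.2 dB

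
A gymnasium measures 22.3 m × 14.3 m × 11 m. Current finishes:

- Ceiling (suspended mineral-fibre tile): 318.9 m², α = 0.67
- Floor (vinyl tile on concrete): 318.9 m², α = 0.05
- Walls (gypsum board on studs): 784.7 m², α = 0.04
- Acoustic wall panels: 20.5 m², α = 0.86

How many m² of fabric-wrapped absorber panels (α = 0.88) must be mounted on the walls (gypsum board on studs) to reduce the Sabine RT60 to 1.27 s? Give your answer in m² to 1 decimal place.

197.7

Equivalent absorption area: A₁ = 318.9·0.67 + 318.9·0.05 + 784.7·0.04 + 20.5·0.86 = 278.626 m².
Required A₂ = 0.161·3507.79/1.27 = 444.688 sabins.
ΔA needed = 444.688 − 278.626 = 166.062 sabins.
Each m² of panel replacing the walls (gypsum board on studs) adds (0.88 − 0.04) = 0.84 sabins.
Area = ΔA/Δα = 166.062/0.84 = 197.7 m².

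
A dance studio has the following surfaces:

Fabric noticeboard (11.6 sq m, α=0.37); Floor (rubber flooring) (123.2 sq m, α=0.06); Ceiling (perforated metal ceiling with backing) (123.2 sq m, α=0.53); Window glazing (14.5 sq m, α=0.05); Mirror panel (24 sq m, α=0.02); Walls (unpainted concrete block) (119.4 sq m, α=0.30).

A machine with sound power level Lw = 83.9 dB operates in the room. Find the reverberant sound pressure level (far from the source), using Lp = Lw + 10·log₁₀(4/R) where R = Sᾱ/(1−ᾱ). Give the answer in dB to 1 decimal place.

Σ(Sᵢαᵢ) = 11.6·0.37 + 123.2·0.06 + 123.2·0.53 + 14.5·0.05 + 24·0.02 + 119.4·0.30 = 114.005; total area S = 415.9 sq m.
ᾱ = 0.2741, so room constant R = A/(1−ᾱ) = 157.053 sq m.
Lp = Lw + 10 log₁₀(4/R) = 83.9 -15.94 = 68.0 dB.

68.0 dB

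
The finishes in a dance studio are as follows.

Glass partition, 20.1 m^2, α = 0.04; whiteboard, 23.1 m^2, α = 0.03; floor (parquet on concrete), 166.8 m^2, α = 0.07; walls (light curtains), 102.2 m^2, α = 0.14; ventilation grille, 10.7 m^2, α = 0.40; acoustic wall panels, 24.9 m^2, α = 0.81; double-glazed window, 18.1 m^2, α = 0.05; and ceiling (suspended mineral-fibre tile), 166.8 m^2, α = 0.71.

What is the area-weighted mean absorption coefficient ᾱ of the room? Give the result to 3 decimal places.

0.321

Total surface area S = 532.7 m^2.
Σ(Sᵢαᵢ) = 20.1·0.04 + 23.1·0.03 + 166.8·0.07 + 102.2·0.14 + 10.7·0.40 + 24.9·0.81 + 18.1·0.05 + 166.8·0.71 = 171.263.
ᾱ = A/S = 0.321.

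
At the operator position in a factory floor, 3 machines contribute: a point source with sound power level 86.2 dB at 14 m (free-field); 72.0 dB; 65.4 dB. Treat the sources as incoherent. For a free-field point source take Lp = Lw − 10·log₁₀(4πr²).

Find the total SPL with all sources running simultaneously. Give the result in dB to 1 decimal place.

Source at 14 m: Lp = 86.2 − 10·log₁₀(4π·14²) = 86.2 − 10·log₁₀(2463.009) = 52.3 dB.
Σ 10^(Lᵢ/10) = 1.949e+07.
Combined level = 10 log₁₀(1.949e+07) = 72.9 dB.

72.9 dB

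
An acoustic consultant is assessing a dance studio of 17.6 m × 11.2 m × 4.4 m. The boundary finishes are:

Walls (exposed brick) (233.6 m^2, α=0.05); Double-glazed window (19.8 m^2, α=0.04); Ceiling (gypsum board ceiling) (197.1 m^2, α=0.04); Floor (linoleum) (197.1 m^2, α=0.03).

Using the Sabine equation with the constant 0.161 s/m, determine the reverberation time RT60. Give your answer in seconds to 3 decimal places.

5.316 sec

Equivalent absorption area: A = 233.6·0.05 + 19.8·0.04 + 197.1·0.04 + 197.1·0.03 = 26.269 m^2.
Room volume: 867.328 m³.
Sabine: RT60 = 0.161 × 867.328 / 26.269 = 5.316 s.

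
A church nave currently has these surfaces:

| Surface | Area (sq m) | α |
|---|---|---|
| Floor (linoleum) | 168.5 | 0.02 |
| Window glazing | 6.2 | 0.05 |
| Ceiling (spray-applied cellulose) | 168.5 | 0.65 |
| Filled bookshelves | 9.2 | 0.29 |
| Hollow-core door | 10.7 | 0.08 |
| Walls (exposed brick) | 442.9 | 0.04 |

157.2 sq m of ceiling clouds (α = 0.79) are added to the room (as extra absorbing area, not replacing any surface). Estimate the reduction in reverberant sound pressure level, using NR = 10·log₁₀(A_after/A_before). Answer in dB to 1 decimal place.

A_before = Σ Sᵢαᵢ = 168.5*0.02 + 6.2*0.05 + 168.5*0.65 + 9.2*0.29 + 10.7*0.08 + 442.9*0.04 = 134.445 sabins.
Treatment contributes 157.2·0.79 = 124.188 sabins.
A_after = 134.445 + 124.188 = 258.633 sabins.
Reduction = 10 log₁₀(A_after/A_before) = 10 log₁₀(1.9237) = 2.8 dB.

2.8 dB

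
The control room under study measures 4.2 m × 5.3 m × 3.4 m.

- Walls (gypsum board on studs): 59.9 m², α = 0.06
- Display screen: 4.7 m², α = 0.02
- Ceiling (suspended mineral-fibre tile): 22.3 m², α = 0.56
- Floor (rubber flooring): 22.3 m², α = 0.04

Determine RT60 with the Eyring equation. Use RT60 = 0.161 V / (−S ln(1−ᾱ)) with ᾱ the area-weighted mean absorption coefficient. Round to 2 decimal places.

Total surface area S = 59.9 + 4.7 + 22.3 + 22.3 = 109.2 m².
Absorption A = 59.9·0.06 + 4.7·0.02 + 22.3·0.56 + 22.3·0.04 = 17.068 sabins.
ᾱ = 17.068 / 109.2 = 0.1563.
−S·ln(1−ᾱ) = −109.2 × ln(1 − 0.1563) = 18.559.
V = 4.2 × 5.3 × 3.4 = 75.684 m³.
T = 0.161·V/[−S·ln(1−ᾱ)] = 0.161·75.684/18.559 = 0.66 s.

0.66 s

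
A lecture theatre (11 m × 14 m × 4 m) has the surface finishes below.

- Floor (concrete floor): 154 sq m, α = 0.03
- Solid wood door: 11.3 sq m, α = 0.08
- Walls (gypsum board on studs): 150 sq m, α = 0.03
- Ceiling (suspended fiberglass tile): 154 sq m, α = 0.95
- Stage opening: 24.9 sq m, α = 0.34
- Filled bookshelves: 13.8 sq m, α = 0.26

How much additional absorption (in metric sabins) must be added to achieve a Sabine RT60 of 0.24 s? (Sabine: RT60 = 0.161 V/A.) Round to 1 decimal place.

A₁ = Σ Sᵢαᵢ = 154×0.03 + 11.3×0.08 + 150×0.03 + 154×0.95 + 24.9×0.34 + 13.8×0.26 = 168.378 sabins.
V = 616 m³. Required absorption A₂ = 0.161 × 616 / 0.24 = 413.233 sabins.
Additional absorption ΔA = 413.233 − 168.378 = 244.9 sabins.

244.9 sabins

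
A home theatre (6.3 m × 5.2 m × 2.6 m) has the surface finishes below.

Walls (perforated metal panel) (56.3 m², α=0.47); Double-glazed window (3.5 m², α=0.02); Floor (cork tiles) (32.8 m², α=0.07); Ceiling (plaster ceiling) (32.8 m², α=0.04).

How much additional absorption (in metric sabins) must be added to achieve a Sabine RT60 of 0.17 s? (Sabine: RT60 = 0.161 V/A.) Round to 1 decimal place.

50.5 sabins

Equivalent absorption area: A₁ = 56.3*0.47 + 3.5*0.02 + 32.8*0.07 + 32.8*0.04 = 30.139 m².
V = 85.176 m³. Required absorption A₂ = 0.161 × 85.176 / 0.17 = 80.667 sabins.
ΔA = A₂ − A₁ = 80.667 − 30.139 = 50.5 sabins.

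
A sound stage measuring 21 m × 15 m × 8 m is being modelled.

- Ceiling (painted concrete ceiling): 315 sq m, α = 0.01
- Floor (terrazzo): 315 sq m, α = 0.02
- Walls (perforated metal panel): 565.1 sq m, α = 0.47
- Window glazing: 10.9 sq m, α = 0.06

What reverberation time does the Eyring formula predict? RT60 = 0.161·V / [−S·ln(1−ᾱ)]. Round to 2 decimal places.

S = Σ Sᵢ = 1206.0 sq m.
Σ(Sᵢαᵢ) = 315×0.01 + 315×0.02 + 565.1×0.47 + 10.9×0.06 = 275.701.
Mean coefficient ᾱ = A/S = 0.2286.
Eyring denominator: −S ln(1−ᾱ) = 313.015.
V = 21 × 15 × 8 = 2520 m³.
T = 0.161·V/[−S·ln(1−ᾱ)] = 0.161·2520/313.015 = 1.30 s.

1.30 sec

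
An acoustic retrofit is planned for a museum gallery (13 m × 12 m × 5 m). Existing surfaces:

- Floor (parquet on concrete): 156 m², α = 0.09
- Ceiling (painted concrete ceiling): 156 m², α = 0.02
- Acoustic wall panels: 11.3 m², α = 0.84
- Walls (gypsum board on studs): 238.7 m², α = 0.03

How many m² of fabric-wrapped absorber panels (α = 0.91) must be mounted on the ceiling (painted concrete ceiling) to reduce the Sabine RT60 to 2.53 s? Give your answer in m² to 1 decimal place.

Summing Sᵢαᵢ: 14.040 + 3.120 + 9.492 + 7.161 → A₁ = 33.813 sabins.
Required A₂ = 0.161·780/2.53 = 49.636 sabins.
ΔA needed = 49.636 − 33.813 = 15.823 sabins.
Net gain per m²: Δα = 0.91 − 0.02 = 0.89.
Area = ΔA/Δα = 15.823/0.89 = 17.8 m².

17.8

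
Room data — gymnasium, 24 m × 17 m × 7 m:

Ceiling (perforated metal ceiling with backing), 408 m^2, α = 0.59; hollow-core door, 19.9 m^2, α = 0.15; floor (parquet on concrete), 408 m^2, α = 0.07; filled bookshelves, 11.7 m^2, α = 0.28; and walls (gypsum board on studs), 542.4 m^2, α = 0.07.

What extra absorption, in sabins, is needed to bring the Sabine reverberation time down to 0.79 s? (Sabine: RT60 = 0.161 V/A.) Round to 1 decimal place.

Summing Sᵢαᵢ: 240.720 + 2.985 + 28.560 + 3.276 + 37.968 → A₁ = 313.509 sabins.
V = 2856 m³. Required absorption A₂ = 0.161 × 2856 / 0.79 = 582.046 sabins.
Additional absorption ΔA = 582.046 − 313.509 = 268.5 sabins.

268.5 sabins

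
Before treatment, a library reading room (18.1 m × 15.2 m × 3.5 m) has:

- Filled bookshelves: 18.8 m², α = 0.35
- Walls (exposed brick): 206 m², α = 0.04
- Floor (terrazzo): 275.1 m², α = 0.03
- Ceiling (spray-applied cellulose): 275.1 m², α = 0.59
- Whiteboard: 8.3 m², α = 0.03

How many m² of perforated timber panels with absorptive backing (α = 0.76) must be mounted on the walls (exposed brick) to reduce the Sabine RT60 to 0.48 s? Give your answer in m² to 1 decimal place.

A₁ = Σ Sᵢαᵢ = 18.8×0.35 + 206×0.04 + 275.1×0.03 + 275.1×0.59 + 8.3×0.03 = 185.631 sabins.
V = 962.92 m³. Target absorption A₂ = 0.161 × 962.92 / 0.48 = 322.979 sabins.
ΔA needed = 322.979 − 185.631 = 137.348 sabins.
Each m² of panel replacing the walls (exposed brick) adds (0.76 − 0.04) = 0.72 sabins.
Panel area = 137.348 / 0.72 = 190.8 m².

190.8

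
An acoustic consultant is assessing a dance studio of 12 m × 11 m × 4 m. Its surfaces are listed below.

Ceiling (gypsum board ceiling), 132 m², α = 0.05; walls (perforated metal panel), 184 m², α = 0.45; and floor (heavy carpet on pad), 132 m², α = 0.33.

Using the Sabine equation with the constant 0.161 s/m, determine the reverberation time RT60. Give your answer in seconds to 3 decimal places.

0.639 sec

Total absorption A = 132×0.05 + 184×0.45 + 132×0.33
  = 6.600 + 82.800 + 43.560 = 132.960 m² sabins.
Volume V = 12 × 11 × 4 = 528 m³.
Sabine: RT60 = 0.161 × 528 / 132.960 = 0.639 s.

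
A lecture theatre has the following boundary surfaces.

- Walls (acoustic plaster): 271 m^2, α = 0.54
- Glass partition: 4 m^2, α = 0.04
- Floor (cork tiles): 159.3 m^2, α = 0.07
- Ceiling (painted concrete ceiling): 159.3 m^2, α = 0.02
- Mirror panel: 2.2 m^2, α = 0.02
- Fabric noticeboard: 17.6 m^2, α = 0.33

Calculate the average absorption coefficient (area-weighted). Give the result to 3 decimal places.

Total surface area S = 613.4 m^2.
A = 271×0.54 + 4×0.04 + 159.3×0.07 + 159.3×0.02 + 2.2×0.02 + 17.6×0.33 = 166.689 sabins.
ᾱ = A/S = 0.272.

0.272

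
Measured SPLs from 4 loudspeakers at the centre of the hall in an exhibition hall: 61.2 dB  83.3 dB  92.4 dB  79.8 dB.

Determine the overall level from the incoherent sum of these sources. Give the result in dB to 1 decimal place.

Converting to relative power and adding: 10^(61.2/10) + 10^(83.3/10) + 10^(92.4/10) + 10^(79.8/10) = 2.048e+09.
Back to dB: 10·log₁₀ Σ = 93.1 dB.

93.1 dB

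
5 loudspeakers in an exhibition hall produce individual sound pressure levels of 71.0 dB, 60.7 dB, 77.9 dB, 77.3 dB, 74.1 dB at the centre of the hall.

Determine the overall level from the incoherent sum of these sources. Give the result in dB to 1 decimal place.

81.9 dB

Σ 10^(Lᵢ/10) = 1.548e+08.
Combined level = 10 log₁₀(1.548e+08) = 81.9 dB.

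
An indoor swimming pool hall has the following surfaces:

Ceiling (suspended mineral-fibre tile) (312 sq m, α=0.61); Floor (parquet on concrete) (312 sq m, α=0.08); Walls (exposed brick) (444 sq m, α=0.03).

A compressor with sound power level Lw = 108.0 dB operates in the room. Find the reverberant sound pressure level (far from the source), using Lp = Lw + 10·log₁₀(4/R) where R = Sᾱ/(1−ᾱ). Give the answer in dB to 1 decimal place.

89.4 dB

A = 228.600 sabins; S = 1068.0 sq m.
ᾱ = 0.2140, so room constant R = A/(1−ᾱ) = 290.840 sq m.
Lp = 108.0 + 10·log₁₀(4/290.840) = 108.0 + (-18.62) = 89.4 dB.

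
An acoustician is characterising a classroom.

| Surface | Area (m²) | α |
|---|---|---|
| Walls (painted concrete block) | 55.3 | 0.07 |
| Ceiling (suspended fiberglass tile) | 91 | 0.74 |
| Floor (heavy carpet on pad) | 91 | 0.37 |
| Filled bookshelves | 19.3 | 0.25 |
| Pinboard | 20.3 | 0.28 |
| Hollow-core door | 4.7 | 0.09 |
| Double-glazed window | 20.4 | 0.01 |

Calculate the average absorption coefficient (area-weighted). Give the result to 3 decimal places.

0.384

S = Σ Sᵢ = 55.3 + 91 + 91 + 19.3 + 20.3 + 4.7 + 20.4 = 302.0 m².
A = 55.3·0.07 + 91·0.74 + 91·0.37 + 19.3·0.25 + 20.3·0.28 + 4.7·0.09 + 20.4·0.01 = 116.017 sabins.
ᾱ = 116.017 / 302.0 = 0.384.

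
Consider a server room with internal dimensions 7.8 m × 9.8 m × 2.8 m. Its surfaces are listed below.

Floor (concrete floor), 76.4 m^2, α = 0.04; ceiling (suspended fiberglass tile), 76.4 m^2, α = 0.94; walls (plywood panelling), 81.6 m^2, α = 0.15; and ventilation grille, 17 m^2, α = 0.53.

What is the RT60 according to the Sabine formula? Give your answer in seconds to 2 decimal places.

0.36 s

Total absorption A = 76.4×0.04 + 76.4×0.94 + 81.6×0.15 + 17×0.53
  = 3.056 + 71.816 + 12.240 + 9.010 = 96.122 m^2 sabins.
Room volume: 214.032 m³.
T = 0.161 V/A = 0.161·214.032/96.122 = 0.36 s.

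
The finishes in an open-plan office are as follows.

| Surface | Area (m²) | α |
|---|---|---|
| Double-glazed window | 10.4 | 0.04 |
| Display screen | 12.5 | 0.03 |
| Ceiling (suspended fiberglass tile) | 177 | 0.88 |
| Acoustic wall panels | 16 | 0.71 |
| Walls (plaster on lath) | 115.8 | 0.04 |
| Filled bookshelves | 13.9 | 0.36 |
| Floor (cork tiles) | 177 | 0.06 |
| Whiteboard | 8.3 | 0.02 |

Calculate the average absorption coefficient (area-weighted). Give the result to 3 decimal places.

0.355

S = Σ Sᵢ = 10.4 + 12.5 + 177 + 16 + 115.8 + 13.9 + 177 + 8.3 = 530.9 m².
A = 10.4×0.04 + 12.5×0.03 + 177×0.88 + 16×0.71 + 115.8×0.04 + 13.9×0.36 + 177×0.06 + 8.3×0.02 = 188.333 sabins.
ᾱ = 188.333 / 530.9 = 0.355.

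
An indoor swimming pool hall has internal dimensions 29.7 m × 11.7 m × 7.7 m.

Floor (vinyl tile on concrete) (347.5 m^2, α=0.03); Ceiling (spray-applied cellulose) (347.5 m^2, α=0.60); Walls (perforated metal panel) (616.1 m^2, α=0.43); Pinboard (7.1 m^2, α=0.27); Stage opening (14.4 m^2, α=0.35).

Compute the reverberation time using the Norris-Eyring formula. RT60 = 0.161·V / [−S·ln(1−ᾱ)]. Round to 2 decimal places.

S = Σ Sᵢ = 1332.6 m^2.
Σ(Sᵢαᵢ) = 347.5×0.03 + 347.5×0.60 + 616.1×0.43 + 7.1×0.27 + 14.4×0.35 = 490.805.
Mean coefficient ᾱ = A/S = 0.3683.
−S·ln(1−ᾱ) = −1332.6 × ln(1 − 0.3683) = 612.117.
V = 29.7 × 11.7 × 7.7 = 2675.673 m³.
RT60 = 0.161 × 2675.673 / 612.117 = 0.70 s.

0.70 s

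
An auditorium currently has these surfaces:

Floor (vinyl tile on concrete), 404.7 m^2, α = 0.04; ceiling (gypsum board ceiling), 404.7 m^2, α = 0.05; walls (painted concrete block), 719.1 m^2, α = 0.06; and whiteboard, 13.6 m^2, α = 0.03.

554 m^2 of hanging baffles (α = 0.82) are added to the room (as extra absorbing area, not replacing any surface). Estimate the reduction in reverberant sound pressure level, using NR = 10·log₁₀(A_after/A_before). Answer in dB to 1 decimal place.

8.2 dB

Summing Sᵢαᵢ: 16.188 + 20.235 + 43.146 + 0.408 → A_before = 79.977 sabins.
Added absorption = 554 × 0.82 = 454.280 sabins.
New total A_after = 534.257 sabins.
NR = 10·log₁₀(534.257/79.977) = 8.2 dB.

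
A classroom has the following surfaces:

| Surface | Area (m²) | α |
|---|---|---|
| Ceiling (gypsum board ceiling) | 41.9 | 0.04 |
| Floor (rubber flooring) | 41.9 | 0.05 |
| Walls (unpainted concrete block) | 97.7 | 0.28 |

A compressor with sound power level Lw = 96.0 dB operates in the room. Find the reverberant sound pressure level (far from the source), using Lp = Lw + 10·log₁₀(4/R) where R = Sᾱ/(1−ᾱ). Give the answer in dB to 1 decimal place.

Σ(Sᵢαᵢ) = 41.9×0.04 + 41.9×0.05 + 97.7×0.28 = 31.127; total area S = 181.5 m².
ᾱ = 0.1715, so room constant R = A/(1−ᾱ) = 37.570 m².
Lp = Lw + 10 log₁₀(4/R) = 96.0 -9.73 = 86.3 dB.

86.3 dB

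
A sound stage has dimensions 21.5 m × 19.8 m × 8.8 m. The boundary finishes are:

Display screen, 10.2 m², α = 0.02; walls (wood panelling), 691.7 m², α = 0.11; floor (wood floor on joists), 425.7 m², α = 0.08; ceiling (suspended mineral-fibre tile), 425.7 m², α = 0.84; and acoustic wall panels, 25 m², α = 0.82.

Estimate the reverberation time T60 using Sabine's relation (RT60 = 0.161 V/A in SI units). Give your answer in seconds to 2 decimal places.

Equivalent absorption area: A = 10.2*0.02 + 691.7*0.11 + 425.7*0.08 + 425.7*0.84 + 25*0.82 = 488.435 m².
V = 21.5·19.8·8.8 = 3746.16 m³.
T = 0.161 V/A = 0.161·3746.16/488.435 = 1.23 s.

1.23 s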